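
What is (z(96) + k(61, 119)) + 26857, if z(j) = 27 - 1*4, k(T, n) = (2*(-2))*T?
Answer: 26636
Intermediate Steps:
k(T, n) = -4*T
z(j) = 23 (z(j) = 27 - 4 = 23)
(z(96) + k(61, 119)) + 26857 = (23 - 4*61) + 26857 = (23 - 244) + 26857 = -221 + 26857 = 26636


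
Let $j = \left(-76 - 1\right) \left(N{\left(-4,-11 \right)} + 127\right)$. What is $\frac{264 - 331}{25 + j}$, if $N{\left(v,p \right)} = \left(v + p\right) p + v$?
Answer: $\frac{67}{22151} \approx 0.0030247$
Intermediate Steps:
$N{\left(v,p \right)} = v + p \left(p + v\right)$ ($N{\left(v,p \right)} = \left(p + v\right) p + v = p \left(p + v\right) + v = v + p \left(p + v\right)$)
$j = -22176$ ($j = \left(-76 - 1\right) \left(\left(-4 + \left(-11\right)^{2} - -44\right) + 127\right) = - 77 \left(\left(-4 + 121 + 44\right) + 127\right) = - 77 \left(161 + 127\right) = \left(-77\right) 288 = -22176$)
$\frac{264 - 331}{25 + j} = \frac{264 - 331}{25 - 22176} = - \frac{67}{-22151} = \left(-67\right) \left(- \frac{1}{22151}\right) = \frac{67}{22151}$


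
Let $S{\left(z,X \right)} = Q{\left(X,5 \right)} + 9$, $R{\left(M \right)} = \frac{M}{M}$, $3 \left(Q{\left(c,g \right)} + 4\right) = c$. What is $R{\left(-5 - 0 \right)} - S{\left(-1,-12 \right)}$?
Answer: $0$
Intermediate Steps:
$Q{\left(c,g \right)} = -4 + \frac{c}{3}$
$R{\left(M \right)} = 1$
$S{\left(z,X \right)} = 5 + \frac{X}{3}$ ($S{\left(z,X \right)} = \left(-4 + \frac{X}{3}\right) + 9 = 5 + \frac{X}{3}$)
$R{\left(-5 - 0 \right)} - S{\left(-1,-12 \right)} = 1 - \left(5 + \frac{1}{3} \left(-12\right)\right) = 1 - \left(5 - 4\right) = 1 - 1 = 0$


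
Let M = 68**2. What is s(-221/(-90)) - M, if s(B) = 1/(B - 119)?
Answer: -48501226/10489 ≈ -4624.0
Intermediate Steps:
M = 4624
s(B) = 1/(-119 + B)
s(-221/(-90)) - M = 1/(-119 - 221/(-90)) - 1*4624 = 1/(-119 - 221*(-1/90)) - 4624 = 1/(-119 + 221/90) - 4624 = 1/(-10489/90) - 4624 = -90/10489 - 4624 = -48501226/10489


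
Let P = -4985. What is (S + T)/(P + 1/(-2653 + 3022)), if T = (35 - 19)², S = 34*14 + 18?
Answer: -138375/919732 ≈ -0.15045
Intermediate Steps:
S = 494 (S = 476 + 18 = 494)
T = 256 (T = 16² = 256)
(S + T)/(P + 1/(-2653 + 3022)) = (494 + 256)/(-4985 + 1/(-2653 + 3022)) = 750/(-4985 + 1/369) = 750/(-1839464/369) = 750*(-369/1839464) = -138375/919732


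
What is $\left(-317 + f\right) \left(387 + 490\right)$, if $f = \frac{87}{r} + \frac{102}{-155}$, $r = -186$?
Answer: $- \frac{86488863}{310} \approx -2.79 \cdot 10^{5}$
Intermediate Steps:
$f = - \frac{349}{310}$ ($f = \frac{87}{-186} + \frac{102}{-155} = 87 \left(- \frac{1}{186}\right) + 102 \left(- \frac{1}{155}\right) = - \frac{29}{62} - \frac{102}{155} = - \frac{349}{310} \approx -1.1258$)
$\left(-317 + f\right) \left(387 + 490\right) = \left(-317 - \frac{349}{310}\right) \left(387 + 490\right) = \left(- \frac{98619}{310}\right) 877 = - \frac{86488863}{310}$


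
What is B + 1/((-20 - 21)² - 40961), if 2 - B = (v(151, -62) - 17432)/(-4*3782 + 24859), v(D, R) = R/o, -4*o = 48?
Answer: 4346950927/1146701040 ≈ 3.7908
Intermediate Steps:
o = -12 (o = -¼*48 = -12)
v(D, R) = -R/12 (v(D, R) = R/(-12) = R*(-1/12) = -R/12)
B = 221333/58386 (B = 2 - (-1/12*(-62) - 17432)/(-4*3782 + 24859) = 2 - (31/6 - 17432)/(-15128 + 24859) = 2 - (-104561)/(6*9731) = 2 - 1*(-104561/58386) = 2 + 104561/58386 = 221333/58386 ≈ 3.7909)
B + 1/((-20 - 21)² - 40961) = 221333/58386 + 1/((-20 - 21)² - 40961) = 221333/58386 + 1/((-41)² - 40961) = 221333/58386 + 1/(1681 - 40961) = 221333/58386 + 1/(-39280) = 221333/58386 - 1/39280 = 4346950927/1146701040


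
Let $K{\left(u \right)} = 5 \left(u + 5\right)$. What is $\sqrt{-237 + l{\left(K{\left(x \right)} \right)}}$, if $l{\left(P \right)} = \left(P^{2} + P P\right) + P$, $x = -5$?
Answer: $i \sqrt{237} \approx 15.395 i$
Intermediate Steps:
$K{\left(u \right)} = 25 + 5 u$ ($K{\left(u \right)} = 5 \left(5 + u\right) = 25 + 5 u$)
$l{\left(P \right)} = P + 2 P^{2}$ ($l{\left(P \right)} = \left(P^{2} + P^{2}\right) + P = 2 P^{2} + P = P + 2 P^{2}$)
$\sqrt{-237 + l{\left(K{\left(x \right)} \right)}} = \sqrt{-237 + \left(25 + 5 \left(-5\right)\right) \left(1 + 2 \left(25 + 5 \left(-5\right)\right)\right)} = \sqrt{-237 + \left(25 - 25\right) \left(1 + 2 \left(25 - 25\right)\right)} = \sqrt{-237 + 0 \left(1 + 2 \cdot 0\right)} = \sqrt{-237 + 0 \left(1 + 0\right)} = \sqrt{-237 + 0 \cdot 1} = \sqrt{-237 + 0} = \sqrt{-237} = i \sqrt{237}$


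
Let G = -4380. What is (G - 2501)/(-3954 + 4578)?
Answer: -6881/624 ≈ -11.027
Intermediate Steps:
(G - 2501)/(-3954 + 4578) = (-4380 - 2501)/(-3954 + 4578) = -6881/624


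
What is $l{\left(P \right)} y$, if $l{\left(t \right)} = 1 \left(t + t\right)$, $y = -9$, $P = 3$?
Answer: $-54$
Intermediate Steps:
$l{\left(t \right)} = 2 t$ ($l{\left(t \right)} = 1 \cdot 2 t = 2 t$)
$l{\left(P \right)} y = 2 \cdot 3 \left(-9\right) = 6 \left(-9\right) = -54$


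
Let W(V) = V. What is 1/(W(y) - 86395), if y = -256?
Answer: -1/86651 ≈ -1.1541e-5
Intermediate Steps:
1/(W(y) - 86395) = 1/(-256 - 86395) = 1/(-86651) = -1/86651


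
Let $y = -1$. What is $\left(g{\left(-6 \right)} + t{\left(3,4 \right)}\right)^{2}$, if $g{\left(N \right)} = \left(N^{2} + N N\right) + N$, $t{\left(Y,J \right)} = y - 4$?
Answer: $3721$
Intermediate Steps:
$t{\left(Y,J \right)} = -5$ ($t{\left(Y,J \right)} = -1 - 4 = -5$)
$g{\left(N \right)} = N + 2 N^{2}$ ($g{\left(N \right)} = \left(N^{2} + N^{2}\right) + N = 2 N^{2} + N = N + 2 N^{2}$)
$\left(g{\left(-6 \right)} + t{\left(3,4 \right)}\right)^{2} = \left(- 6 \left(1 + 2 \left(-6\right)\right) - 5\right)^{2} = \left(- 6 \left(1 - 12\right) - 5\right)^{2} = \left(\left(-6\right) \left(-11\right) - 5\right)^{2} = \left(66 - 5\right)^{2} = 61^{2} = 3721$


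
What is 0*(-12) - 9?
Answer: -9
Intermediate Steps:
0*(-12) - 9 = 0 - 9 = -9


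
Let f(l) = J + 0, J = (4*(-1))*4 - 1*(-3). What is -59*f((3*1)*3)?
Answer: 767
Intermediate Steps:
J = -13 (J = -4*4 + 3 = -16 + 3 = -13)
f(l) = -13 (f(l) = -13 + 0 = -13)
-59*f((3*1)*3) = -59*(-13) = 767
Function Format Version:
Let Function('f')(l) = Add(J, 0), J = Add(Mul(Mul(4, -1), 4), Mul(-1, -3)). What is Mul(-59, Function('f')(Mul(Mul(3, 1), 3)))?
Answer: 767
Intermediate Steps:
J = -13 (J = Add(Mul(-4, 4), 3) = Add(-16, 3) = -13)
Function('f')(l) = -13 (Function('f')(l) = Add(-13, 0) = -13)
Mul(-59, Function('f')(Mul(Mul(3, 1), 3))) = Mul(-59, -13) = 767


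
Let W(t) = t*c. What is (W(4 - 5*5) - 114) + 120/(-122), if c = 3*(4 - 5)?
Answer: -3171/61 ≈ -51.984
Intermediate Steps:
c = -3 (c = 3*(-1) = -3)
W(t) = -3*t (W(t) = t*(-3) = -3*t)
(W(4 - 5*5) - 114) + 120/(-122) = (-3*(4 - 5*5) - 114) + 120/(-122) = (-3*(4 - 25) - 114) + 120*(-1/122) = (-3*(-21) - 114) - 60/61 = (63 - 114) - 60/61 = -51 - 60/61 = -3171/61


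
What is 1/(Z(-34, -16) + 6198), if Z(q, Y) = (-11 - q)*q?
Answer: 1/5416 ≈ 0.00018464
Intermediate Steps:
Z(q, Y) = q*(-11 - q)
1/(Z(-34, -16) + 6198) = 1/(-1*(-34)*(11 - 34) + 6198) = 1/(-1*(-34)*(-23) + 6198) = 1/(-782 + 6198) = 1/5416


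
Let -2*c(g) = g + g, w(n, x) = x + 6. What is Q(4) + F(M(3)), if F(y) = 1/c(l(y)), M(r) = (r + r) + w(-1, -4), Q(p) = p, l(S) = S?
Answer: 31/8 ≈ 3.8750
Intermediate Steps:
w(n, x) = 6 + x
c(g) = -g (c(g) = -(g + g)/2 = -g)
M(r) = 2 + 2*r (M(r) = (r + r) + (6 - 4) = 2*r + 2 = 2 + 2*r)
F(y) = -1/y (F(y) = 1/(-y) = -1/y)
Q(4) + F(M(3)) = 4 - 1/(2 + 2*3) = 4 - 1/(2 + 6) = 4 - 1/8 = 31/8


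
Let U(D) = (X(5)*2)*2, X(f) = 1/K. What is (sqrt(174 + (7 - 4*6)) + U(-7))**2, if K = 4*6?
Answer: 5653/36 + sqrt(157)/3 ≈ 161.20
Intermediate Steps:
K = 24
X(f) = 1/24
U(D) = 1/6 (U(D) = ((1/24)*2)*2 = (1/12)*2 = 1/6)
(sqrt(174 + (7 - 4*6)) + U(-7))**2 = (sqrt(174 + (7 - 4*6)) + 1/6)**2 = (sqrt(174 + (7 - 24)) + 1/6)**2 = (sqrt(174 - 17) + 1/6)**2 = (sqrt(157) + 1/6)**2 = (1/6 + sqrt(157))**2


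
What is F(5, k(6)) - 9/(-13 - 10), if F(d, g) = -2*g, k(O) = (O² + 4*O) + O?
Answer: -3027/23 ≈ -131.61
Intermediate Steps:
k(O) = O² + 5*O
F(5, k(6)) - 9/(-13 - 10) = -12*(5 + 6) - 9/(-13 - 10) = -12*11 - 9/(-23) = -2*66 - 1/23*(-9) = -132 + 9/23 = -3027/23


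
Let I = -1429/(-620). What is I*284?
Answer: 101459/155 ≈ 654.57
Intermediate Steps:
I = 1429/620 (I = -1429*(-1/620) = 1429/620 ≈ 2.3048)
I*284 = (1429/620)*284 = 101459/155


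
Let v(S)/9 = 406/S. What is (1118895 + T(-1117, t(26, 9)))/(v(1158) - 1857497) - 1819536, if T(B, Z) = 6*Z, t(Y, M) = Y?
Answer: -652297161528075/358496312 ≈ -1.8195e+6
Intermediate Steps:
v(S) = 3654/S (v(S) = 9*(406/S) = 3654/S)
(1118895 + T(-1117, t(26, 9)))/(v(1158) - 1857497) - 1819536 = (1118895 + 6*26)/(3654/1158 - 1857497) - 1819536 = (1118895 + 156)/(3654*(1/1158) - 1857497) - 1819536 = 1119051/(609/193 - 1857497) - 1819536 = 1119051/(-358496312/193) - 1819536 = 1119051*(-193/358496312) - 1819536 = -215976843/358496312 - 1819536 = -652297161528075/358496312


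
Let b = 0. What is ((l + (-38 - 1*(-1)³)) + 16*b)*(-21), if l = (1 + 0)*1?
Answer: 756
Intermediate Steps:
l = 1 (l = 1*1 = 1)
((l + (-38 - 1*(-1)³)) + 16*b)*(-21) = ((1 + (-38 - 1*(-1)³)) + 16*0)*(-21) = ((1 + (-38 - 1*(-1))) + 0)*(-21) = ((1 + (-38 + 1)) + 0)*(-21) = ((1 - 37) + 0)*(-21) = (-36 + 0)*(-21) = -36*(-21) = 756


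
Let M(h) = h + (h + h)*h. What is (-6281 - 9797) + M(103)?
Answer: 5243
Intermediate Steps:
M(h) = h + 2*h² (M(h) = h + (2*h)*h = h + 2*h²)
(-6281 - 9797) + M(103) = (-6281 - 9797) + 103*(1 + 2*103) = -16078 + 103*(1 + 206) = -16078 + 103*207 = -16078 + 21321 = 5243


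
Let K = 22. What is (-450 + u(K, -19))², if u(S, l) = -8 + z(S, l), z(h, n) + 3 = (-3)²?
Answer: 204304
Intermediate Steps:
z(h, n) = 6 (z(h, n) = -3 + (-3)² = -3 + 9 = 6)
u(S, l) = -2 (u(S, l) = -8 + 6 = -2)
(-450 + u(K, -19))² = (-450 - 2)² = (-452)² = 204304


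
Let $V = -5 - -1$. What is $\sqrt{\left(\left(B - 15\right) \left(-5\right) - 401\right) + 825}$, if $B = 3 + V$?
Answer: $6 \sqrt{14} \approx 22.45$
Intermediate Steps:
$V = -4$ ($V = -5 + 1 = -4$)
$B = -1$ ($B = 3 - 4 = -1$)
$\sqrt{\left(\left(B - 15\right) \left(-5\right) - 401\right) + 825} = \sqrt{\left(\left(-1 - 15\right) \left(-5\right) - 401\right) + 825} = \sqrt{\left(\left(-16\right) \left(-5\right) - 401\right) + 825} = \sqrt{\left(80 - 401\right) + 825} = \sqrt{-321 + 825} = \sqrt{504} = 6 \sqrt{14}$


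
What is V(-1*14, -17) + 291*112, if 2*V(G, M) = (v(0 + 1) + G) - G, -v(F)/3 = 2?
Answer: 32589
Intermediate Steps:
v(F) = -6 (v(F) = -3*2 = -6)
V(G, M) = -3 (V(G, M) = ((-6 + G) - G)/2 = (½)*(-6) = -3)
V(-1*14, -17) + 291*112 = -3 + 291*112 = -3 + 32592 = 32589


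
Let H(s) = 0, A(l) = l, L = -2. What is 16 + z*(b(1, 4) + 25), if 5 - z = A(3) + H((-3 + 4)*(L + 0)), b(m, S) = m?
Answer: 68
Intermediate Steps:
z = 2 (z = 5 - (3 + 0) = 5 - 1*3 = 5 - 3 = 2)
16 + z*(b(1, 4) + 25) = 16 + 2*(1 + 25) = 16 + 2*26 = 16 + 52 = 68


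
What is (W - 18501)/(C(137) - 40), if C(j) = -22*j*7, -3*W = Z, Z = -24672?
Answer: 10277/21138 ≈ 0.48619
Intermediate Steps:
W = 8224 (W = -⅓*(-24672) = 8224)
C(j) = -154*j
(W - 18501)/(C(137) - 40) = (8224 - 18501)/(-154*137 - 40) = -10277/(-21098 - 40) = -10277/(-21138) = -10277*(-1/21138) = 10277/21138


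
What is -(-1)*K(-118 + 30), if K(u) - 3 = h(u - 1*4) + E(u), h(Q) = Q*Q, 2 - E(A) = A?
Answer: 8557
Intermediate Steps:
E(A) = 2 - A
h(Q) = Q**2
K(u) = 5 + (-4 + u)**2 - u (K(u) = 3 + ((u - 1*4)**2 + (2 - u)) = 3 + ((u - 4)**2 + (2 - u)) = 3 + ((-4 + u)**2 + (2 - u)) = 3 + (2 + (-4 + u)**2 - u) = 5 + (-4 + u)**2 - u)
-(-1)*K(-118 + 30) = -(-1)*(5 + (-4 + (-118 + 30))**2 - (-118 + 30)) = -(-1)*(5 + (-4 - 88)**2 - 1*(-88)) = -(-1)*(5 + (-92)**2 + 88) = -(-1)*(5 + 8464 + 88) = -(-1)*8557 = -1*(-8557) = 8557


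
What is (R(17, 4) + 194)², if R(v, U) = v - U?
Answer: 42849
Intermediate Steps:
(R(17, 4) + 194)² = ((17 - 1*4) + 194)² = ((17 - 4) + 194)² = (13 + 194)² = 207² = 42849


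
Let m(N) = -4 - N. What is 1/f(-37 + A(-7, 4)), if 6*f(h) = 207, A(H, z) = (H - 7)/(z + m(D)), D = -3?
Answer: 2/69 ≈ 0.028986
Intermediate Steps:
A(H, z) = (-7 + H)/(-1 + z) (A(H, z) = (H - 7)/(z + (-4 - 1*(-3))) = (-7 + H)/(z + (-4 + 3)) = (-7 + H)/(z - 1) = (-7 + H)/(-1 + z))
f(h) = 69/2 (f(h) = (1/6)*207 = 69/2)
1/f(-37 + A(-7, 4)) = 1/(69/2) = 2/69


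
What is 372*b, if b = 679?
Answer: 252588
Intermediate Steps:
372*b = 372*679 = 252588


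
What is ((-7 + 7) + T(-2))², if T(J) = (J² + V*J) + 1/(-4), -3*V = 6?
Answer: 961/16 ≈ 60.063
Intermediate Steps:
V = -2 (V = -⅓*6 = -2)
T(J) = -¼ + J² - 2*J (T(J) = (J² - 2*J) + 1/(-4) = (J² - 2*J) - ¼ = -¼ + J² - 2*J)
((-7 + 7) + T(-2))² = ((-7 + 7) + (-¼ + (-2)² - 2*(-2)))² = (0 + (-¼ + 4 + 4))² = (0 + 31/4)² = (31/4)² = 961/16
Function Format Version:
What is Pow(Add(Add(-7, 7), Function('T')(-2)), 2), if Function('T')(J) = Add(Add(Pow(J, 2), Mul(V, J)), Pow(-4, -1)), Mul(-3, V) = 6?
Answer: Rational(961, 16) ≈ 60.063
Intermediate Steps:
V = -2 (V = Mul(Rational(-1, 3), 6) = -2)
Function('T')(J) = Add(Rational(-1, 4), Pow(J, 2), Mul(-2, J)) (Function('T')(J) = Add(Add(Pow(J, 2), Mul(-2, J)), Pow(-4, -1)) = Add(Add(Pow(J, 2), Mul(-2, J)), Rational(-1, 4)) = Add(Rational(-1, 4), Pow(J, 2), Mul(-2, J)))
Pow(Add(Add(-7, 7), Function('T')(-2)), 2) = Pow(Add(Add(-7, 7), Add(Rational(-1, 4), Pow(-2, 2), Mul(-2, -2))), 2) = Pow(Add(0, Add(Rational(-1, 4), 4, 4)), 2) = Pow(Add(0, Rational(31, 4)), 2) = Pow(Rational(31, 4), 2) = Rational(961, 16)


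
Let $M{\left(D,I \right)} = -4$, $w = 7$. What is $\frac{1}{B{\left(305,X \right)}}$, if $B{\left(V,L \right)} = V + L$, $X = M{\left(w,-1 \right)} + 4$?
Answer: $\frac{1}{305} \approx 0.0032787$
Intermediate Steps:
$X = 0$ ($X = -4 + 4 = 0$)
$B{\left(V,L \right)} = L + V$
$\frac{1}{B{\left(305,X \right)}} = \frac{1}{0 + 305} = \frac{1}{305}$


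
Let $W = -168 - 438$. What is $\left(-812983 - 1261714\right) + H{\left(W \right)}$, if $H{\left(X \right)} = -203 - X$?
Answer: $-2074294$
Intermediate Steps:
$W = -606$ ($W = -168 - 438 = -606$)
$\left(-812983 - 1261714\right) + H{\left(W \right)} = \left(-812983 - 1261714\right) - -403 = -2074697 + \left(-203 + 606\right) = -2074697 + 403 = -2074294$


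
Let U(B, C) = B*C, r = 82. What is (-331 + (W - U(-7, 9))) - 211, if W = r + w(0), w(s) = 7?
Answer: -390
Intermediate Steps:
W = 89 (W = 82 + 7 = 89)
(-331 + (W - U(-7, 9))) - 211 = (-331 + (89 - (-7)*9)) - 211 = (-331 + (89 - 1*(-63))) - 211 = (-331 + (89 + 63)) - 211 = (-331 + 152) - 211 = -179 - 211 = -390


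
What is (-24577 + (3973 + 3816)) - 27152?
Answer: -43940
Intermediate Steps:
(-24577 + (3973 + 3816)) - 27152 = (-24577 + 7789) - 27152 = -16788 - 27152 = -43940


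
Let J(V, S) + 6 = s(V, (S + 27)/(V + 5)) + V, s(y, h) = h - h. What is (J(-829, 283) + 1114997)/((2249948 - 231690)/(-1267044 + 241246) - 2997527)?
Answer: -285726287819/768714804951 ≈ -0.37169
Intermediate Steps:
s(y, h) = 0
J(V, S) = -6 + V (J(V, S) = -6 + (0 + V) = -6 + V)
(J(-829, 283) + 1114997)/((2249948 - 231690)/(-1267044 + 241246) - 2997527) = ((-6 - 829) + 1114997)/((2249948 - 231690)/(-1267044 + 241246) - 2997527) = (-835 + 1114997)/(2018258/(-1025798) - 2997527) = 1114162/(2018258*(-1/1025798) - 2997527) = 1114162/(-1009129/512899 - 2997527) = 1114162/(-1537429609902/512899) = 1114162*(-512899/1537429609902) = -285726287819/768714804951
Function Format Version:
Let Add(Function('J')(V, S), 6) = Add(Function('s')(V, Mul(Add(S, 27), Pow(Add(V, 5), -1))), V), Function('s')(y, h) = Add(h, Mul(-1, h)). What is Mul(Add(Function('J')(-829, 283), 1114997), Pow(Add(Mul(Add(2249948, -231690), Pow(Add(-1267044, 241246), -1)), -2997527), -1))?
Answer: Rational(-285726287819, 768714804951) ≈ -0.37169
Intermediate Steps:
Function('s')(y, h) = 0
Function('J')(V, S) = Add(-6, V) (Function('J')(V, S) = Add(-6, Add(0, V)) = Add(-6, V))
Mul(Add(Function('J')(-829, 283), 1114997), Pow(Add(Mul(Add(2249948, -231690), Pow(Add(-1267044, 241246), -1)), -2997527), -1)) = Mul(Add(Add(-6, -829), 1114997), Pow(Add(Mul(Add(2249948, -231690), Pow(Add(-1267044, 241246), -1)), -2997527), -1)) = Mul(Add(-835, 1114997), Pow(Add(Mul(2018258, Pow(-1025798, -1)), -2997527), -1)) = Mul(1114162, Pow(Add(Mul(2018258, Rational(-1, 1025798)), -2997527), -1)) = Mul(1114162, Pow(Add(Rational(-1009129, 512899), -2997527), -1)) = Mul(1114162, Pow(Rational(-1537429609902, 512899), -1)) = Mul(1114162, Rational(-512899, 1537429609902)) = Rational(-285726287819, 768714804951)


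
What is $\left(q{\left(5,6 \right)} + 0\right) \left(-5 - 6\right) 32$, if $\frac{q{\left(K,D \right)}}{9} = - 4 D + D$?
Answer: $57024$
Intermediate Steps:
$q{\left(K,D \right)} = - 27 D$ ($q{\left(K,D \right)} = 9 \left(- 4 D + D\right) = 9 \left(- 3 D\right) = - 27 D$)
$\left(q{\left(5,6 \right)} + 0\right) \left(-5 - 6\right) 32 = \left(\left(-27\right) 6 + 0\right) \left(-5 - 6\right) 32 = \left(-162 + 0\right) \left(-11\right) 32 = \left(-162\right) \left(-11\right) 32 = 1782 \cdot 32 = 57024$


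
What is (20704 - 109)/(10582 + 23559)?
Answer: 20595/34141 ≈ 0.60323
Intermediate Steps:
(20704 - 109)/(10582 + 23559) = 20595/34141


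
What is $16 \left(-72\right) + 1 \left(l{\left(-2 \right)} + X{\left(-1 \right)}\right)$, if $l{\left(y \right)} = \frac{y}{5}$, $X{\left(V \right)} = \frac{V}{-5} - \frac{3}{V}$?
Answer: $- \frac{5746}{5} \approx -1149.2$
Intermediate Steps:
$X{\left(V \right)} = - \frac{3}{V} - \frac{V}{5}$ ($X{\left(V \right)} = V \left(- \frac{1}{5}\right) - \frac{3}{V} = - \frac{V}{5} - \frac{3}{V} = - \frac{3}{V} - \frac{V}{5}$)
$l{\left(y \right)} = \frac{y}{5}$ ($l{\left(y \right)} = y \frac{1}{5} = \frac{y}{5}$)
$16 \left(-72\right) + 1 \left(l{\left(-2 \right)} + X{\left(-1 \right)}\right) = 16 \left(-72\right) + 1 \left(\frac{1}{5} \left(-2\right) - \left(- \frac{1}{5} + \frac{3}{-1}\right)\right) = -1152 + 1 \left(- \frac{2}{5} + \left(\left(-3\right) \left(-1\right) + \frac{1}{5}\right)\right) = -1152 + 1 \left(- \frac{2}{5} + \left(3 + \frac{1}{5}\right)\right) = -1152 + 1 \left(- \frac{2}{5} + \frac{16}{5}\right) = -1152 + 1 \cdot \frac{14}{5} = -1152 + \frac{14}{5} = - \frac{5746}{5}$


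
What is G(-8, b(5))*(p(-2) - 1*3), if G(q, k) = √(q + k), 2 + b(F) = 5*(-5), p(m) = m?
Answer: -5*I*√35 ≈ -29.58*I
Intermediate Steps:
b(F) = -27 (b(F) = -2 + 5*(-5) = -2 - 25 = -27)
G(q, k) = √(k + q)
G(-8, b(5))*(p(-2) - 1*3) = √(-27 - 8)*(-2 - 1*3) = √(-35)*(-2 - 3) = (I*√35)*(-5) = -5*I*√35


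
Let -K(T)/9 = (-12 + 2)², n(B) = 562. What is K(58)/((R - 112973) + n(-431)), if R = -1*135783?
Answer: 450/124097 ≈ 0.0036262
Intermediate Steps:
R = -135783
K(T) = -900 (K(T) = -9*(-12 + 2)² = -9*(-10)² = -9*100 = -900)
K(58)/((R - 112973) + n(-431)) = -900/((-135783 - 112973) + 562) = -900/(-248756 + 562) = -900/(-248194) = -900*(-1/248194) = 450/124097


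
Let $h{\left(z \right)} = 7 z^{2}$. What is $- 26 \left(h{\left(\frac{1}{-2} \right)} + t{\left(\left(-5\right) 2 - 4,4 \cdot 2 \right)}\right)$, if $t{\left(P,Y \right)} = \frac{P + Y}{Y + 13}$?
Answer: $- \frac{533}{14} \approx -38.071$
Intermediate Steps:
$t{\left(P,Y \right)} = \frac{P + Y}{13 + Y}$
$- 26 \left(h{\left(\frac{1}{-2} \right)} + t{\left(\left(-5\right) 2 - 4,4 \cdot 2 \right)}\right) = - 26 \left(7 \left(\frac{1}{-2}\right)^{2} + \frac{\left(\left(-5\right) 2 - 4\right) + 4 \cdot 2}{13 + 4 \cdot 2}\right) = - 26 \left(7 \left(- \frac{1}{2}\right)^{2} + \frac{\left(-10 - 4\right) + 8}{13 + 8}\right) = - 26 \left(7 \cdot \frac{1}{4} + \frac{-14 + 8}{21}\right) = - 26 \left(\frac{7}{4} + \frac{1}{21} \left(-6\right)\right) = - 26 \left(\frac{7}{4} - \frac{2}{7}\right) = \left(-26\right) \frac{41}{28} = - \frac{533}{14}$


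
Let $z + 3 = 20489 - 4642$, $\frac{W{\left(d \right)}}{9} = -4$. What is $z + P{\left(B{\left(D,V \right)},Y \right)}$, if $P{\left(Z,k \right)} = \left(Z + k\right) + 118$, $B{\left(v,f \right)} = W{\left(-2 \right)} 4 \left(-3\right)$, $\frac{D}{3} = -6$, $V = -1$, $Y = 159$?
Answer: $16553$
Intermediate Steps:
$W{\left(d \right)} = -36$ ($W{\left(d \right)} = 9 \left(-4\right) = -36$)
$D = -18$ ($D = 3 \left(-6\right) = -18$)
$B{\left(v,f \right)} = 432$ ($B{\left(v,f \right)} = \left(-36\right) 4 \left(-3\right) = \left(-144\right) \left(-3\right) = 432$)
$z = 15844$ ($z = -3 + \left(20489 - 4642\right) = -3 + 15847 = 15844$)
$P{\left(Z,k \right)} = 118 + Z + k$
$z + P{\left(B{\left(D,V \right)},Y \right)} = 15844 + \left(118 + 432 + 159\right) = 15844 + 709 = 16553$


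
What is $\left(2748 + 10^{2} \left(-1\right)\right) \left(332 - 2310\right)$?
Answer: $-5237744$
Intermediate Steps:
$\left(2748 + 10^{2} \left(-1\right)\right) \left(332 - 2310\right) = \left(2748 + 100 \left(-1\right)\right) \left(-1978\right) = \left(2748 - 100\right) \left(-1978\right) = 2648 \left(-1978\right) = -5237744$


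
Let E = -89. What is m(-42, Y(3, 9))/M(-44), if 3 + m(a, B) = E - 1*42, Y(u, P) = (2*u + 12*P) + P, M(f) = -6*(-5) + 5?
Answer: -134/35 ≈ -3.8286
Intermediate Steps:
M(f) = 35 (M(f) = 30 + 5 = 35)
Y(u, P) = 2*u + 13*P
m(a, B) = -134 (m(a, B) = -3 + (-89 - 1*42) = -3 + (-89 - 42) = -3 - 131 = -134)
m(-42, Y(3, 9))/M(-44) = -134/35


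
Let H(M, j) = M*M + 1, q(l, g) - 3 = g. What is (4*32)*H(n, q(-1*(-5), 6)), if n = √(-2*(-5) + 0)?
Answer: 1408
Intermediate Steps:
q(l, g) = 3 + g
n = √10 (n = √(10 + 0) = √10 ≈ 3.1623)
H(M, j) = 1 + M² (H(M, j) = M² + 1 = 1 + M²)
(4*32)*H(n, q(-1*(-5), 6)) = (4*32)*(1 + (√10)²) = 128*(1 + 10) = 128*11 = 1408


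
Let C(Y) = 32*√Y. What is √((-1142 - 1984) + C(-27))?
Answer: √(-3126 + 96*I*√3) ≈ 1.4865 + 55.93*I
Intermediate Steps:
√((-1142 - 1984) + C(-27)) = √((-1142 - 1984) + 32*√(-27)) = √(-3126 + 32*(3*I*√3)) = √(-3126 + 96*I*√3)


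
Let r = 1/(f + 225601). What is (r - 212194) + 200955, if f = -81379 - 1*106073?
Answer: -428756610/38149 ≈ -11239.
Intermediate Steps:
f = -187452 (f = -81379 - 106073 = -187452)
r = 1/38149 (r = 1/(-187452 + 225601) = 1/38149 ≈ 2.6213e-5)
(r - 212194) + 200955 = (1/38149 - 212194) + 200955 = -8094988905/38149 + 200955 = -428756610/38149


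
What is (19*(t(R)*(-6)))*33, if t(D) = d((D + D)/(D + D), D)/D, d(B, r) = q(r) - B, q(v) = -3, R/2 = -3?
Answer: -2508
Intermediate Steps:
R = -6 (R = 2*(-3) = -6)
d(B, r) = -3 - B
t(D) = -4/D (t(D) = (-3 - (D + D)/(D + D))/D = (-3 - 2*D/(2*D))/D = (-3 - 2*D*1/(2*D))/D = (-3 - 1*1)/D = (-3 - 1)/D = -4/D)
(19*(t(R)*(-6)))*33 = (19*(-4/(-6)*(-6)))*33 = (19*(-4*(-⅙)*(-6)))*33 = (19*((⅔)*(-6)))*33 = (19*(-4))*33 = -76*33 = -2508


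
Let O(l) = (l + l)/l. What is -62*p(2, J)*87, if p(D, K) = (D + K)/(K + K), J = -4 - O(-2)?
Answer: -1798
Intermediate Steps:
O(l) = 2 (O(l) = (2*l)/l = 2)
J = -6 (J = -4 - 1*2 = -4 - 2 = -6)
p(D, K) = (D + K)/(2*K) (p(D, K) = (D + K)/((2*K)) = (D + K)*(1/(2*K)) = (D + K)/(2*K))
-62*p(2, J)*87 = -31*(2 - 6)/(-6)*87 = -31*(-1)*(-4)/6*87 = -62*1/3*87 = -62/3*87 = -1798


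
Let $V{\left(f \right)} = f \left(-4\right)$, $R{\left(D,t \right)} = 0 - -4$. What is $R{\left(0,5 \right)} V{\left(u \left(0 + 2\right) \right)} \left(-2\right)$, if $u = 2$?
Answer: $128$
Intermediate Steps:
$R{\left(D,t \right)} = 4$ ($R{\left(D,t \right)} = 0 + 4 = 4$)
$V{\left(f \right)} = - 4 f$
$R{\left(0,5 \right)} V{\left(u \left(0 + 2\right) \right)} \left(-2\right) = 4 \left(- 4 \cdot 2 \left(0 + 2\right)\right) \left(-2\right) = 4 \left(- 4 \cdot 2 \cdot 2\right) \left(-2\right) = 4 \left(\left(-4\right) 4\right) \left(-2\right) = 4 \left(-16\right) \left(-2\right) = \left(-64\right) \left(-2\right) = 128$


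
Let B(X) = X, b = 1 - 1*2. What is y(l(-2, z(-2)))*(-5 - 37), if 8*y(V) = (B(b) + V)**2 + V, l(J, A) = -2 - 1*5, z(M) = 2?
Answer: -1197/4 ≈ -299.25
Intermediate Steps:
b = -1 (b = 1 - 2 = -1)
l(J, A) = -7 (l(J, A) = -2 - 5 = -7)
y(V) = V/8 + (-1 + V)**2/8 (y(V) = ((-1 + V)**2 + V)/8 = (V + (-1 + V)**2)/8 = V/8 + (-1 + V)**2/8)
y(l(-2, z(-2)))*(-5 - 37) = ((1/8)*(-7) + (-1 - 7)**2/8)*(-5 - 37) = (-7/8 + (1/8)*(-8)**2)*(-42) = (-7/8 + (1/8)*64)*(-42) = (-7/8 + 8)*(-42) = (57/8)*(-42) = -1197/4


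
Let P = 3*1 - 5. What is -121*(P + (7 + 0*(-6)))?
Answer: -605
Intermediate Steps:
P = -2 (P = 3 - 5 = -2)
-121*(P + (7 + 0*(-6))) = -121*(-2 + (7 + 0*(-6))) = -121*(-2 + (7 + 0)) = -121*(-2 + 7) = -121*5 = -605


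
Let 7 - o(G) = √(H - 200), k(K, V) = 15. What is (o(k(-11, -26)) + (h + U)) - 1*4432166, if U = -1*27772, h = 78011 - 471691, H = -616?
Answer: -4853611 - 4*I*√51 ≈ -4.8536e+6 - 28.566*I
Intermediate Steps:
h = -393680
o(G) = 7 - 4*I*√51 (o(G) = 7 - √(-616 - 200) = 7 - √(-816) = 7 - 4*I*√51)
U = -27772
(o(k(-11, -26)) + (h + U)) - 1*4432166 = ((7 - 4*I*√51) + (-393680 - 27772)) - 1*4432166 = ((7 - 4*I*√51) - 421452) - 4432166 = (-421445 - 4*I*√51) - 4432166 = -4853611 - 4*I*√51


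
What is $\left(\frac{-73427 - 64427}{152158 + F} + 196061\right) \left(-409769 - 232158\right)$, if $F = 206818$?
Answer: $- \frac{22589749965389607}{179488} \approx -1.2586 \cdot 10^{11}$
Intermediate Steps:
$\left(\frac{-73427 - 64427}{152158 + F} + 196061\right) \left(-409769 - 232158\right) = \left(\frac{-73427 - 64427}{152158 + 206818} + 196061\right) \left(-409769 - 232158\right) = \left(- \frac{137854}{358976} + 196061\right) \left(-641927\right) = \left(\left(-137854\right) \frac{1}{358976} + 196061\right) \left(-641927\right) = \left(- \frac{68927}{179488} + 196061\right) \left(-641927\right) = \frac{35190527841}{179488} \left(-641927\right) = - \frac{22589749965389607}{179488}$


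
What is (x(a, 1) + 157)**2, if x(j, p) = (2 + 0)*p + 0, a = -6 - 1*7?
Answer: 25281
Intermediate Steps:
a = -13 (a = -6 - 7 = -13)
x(j, p) = 2*p (x(j, p) = 2*p + 0 = 2*p)
(x(a, 1) + 157)**2 = (2*1 + 157)**2 = (2 + 157)**2 = 159**2 = 25281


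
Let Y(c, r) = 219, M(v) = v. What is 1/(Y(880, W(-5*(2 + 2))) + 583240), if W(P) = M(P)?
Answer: 1/583459 ≈ 1.7139e-6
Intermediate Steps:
W(P) = P
1/(Y(880, W(-5*(2 + 2))) + 583240) = 1/(219 + 583240) = 1/583459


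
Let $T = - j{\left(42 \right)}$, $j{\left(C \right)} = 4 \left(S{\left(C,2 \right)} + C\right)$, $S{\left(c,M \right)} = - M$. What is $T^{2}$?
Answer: $25600$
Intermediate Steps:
$j{\left(C \right)} = -8 + 4 C$ ($j{\left(C \right)} = 4 \left(\left(-1\right) 2 + C\right) = 4 \left(-2 + C\right) = -8 + 4 C$)
$T = -160$ ($T = - (-8 + 4 \cdot 42) = - (-8 + 168) = \left(-1\right) 160 = -160$)
$T^{2} = \left(-160\right)^{2} = 25600$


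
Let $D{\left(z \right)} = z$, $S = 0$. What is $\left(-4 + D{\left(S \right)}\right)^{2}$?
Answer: $16$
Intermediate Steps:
$\left(-4 + D{\left(S \right)}\right)^{2} = \left(-4 + 0\right)^{2} = \left(-4\right)^{2} = 16$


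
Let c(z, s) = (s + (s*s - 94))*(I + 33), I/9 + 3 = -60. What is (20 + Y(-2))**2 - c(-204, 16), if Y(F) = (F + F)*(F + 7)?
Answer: 95052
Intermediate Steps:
I = -567 (I = -27 + 9*(-60) = -27 - 540 = -567)
Y(F) = 2*F*(7 + F) (Y(F) = (2*F)*(7 + F) = 2*F*(7 + F))
c(z, s) = 50196 - 534*s - 534*s**2 (c(z, s) = (s + (s*s - 94))*(-567 + 33) = (s + (s**2 - 94))*(-534) = (s + (-94 + s**2))*(-534) = (-94 + s + s**2)*(-534) = 50196 - 534*s - 534*s**2)
(20 + Y(-2))**2 - c(-204, 16) = (20 + 2*(-2)*(7 - 2))**2 - (50196 - 534*16 - 534*16**2) = (20 + 2*(-2)*5)**2 - (50196 - 8544 - 534*256) = (20 - 20)**2 - (50196 - 8544 - 136704) = 0**2 - 1*(-95052) = 0 + 95052 = 95052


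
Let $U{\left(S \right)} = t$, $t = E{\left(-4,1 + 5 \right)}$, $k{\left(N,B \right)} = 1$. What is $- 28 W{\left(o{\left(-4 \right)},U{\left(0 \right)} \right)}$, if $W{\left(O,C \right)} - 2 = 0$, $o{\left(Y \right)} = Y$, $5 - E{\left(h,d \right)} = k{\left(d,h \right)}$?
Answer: $-56$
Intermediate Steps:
$E{\left(h,d \right)} = 4$ ($E{\left(h,d \right)} = 5 - 1 = 4$)
$t = 4$
$U{\left(S \right)} = 4$
$W{\left(O,C \right)} = 2$ ($W{\left(O,C \right)} = 2 + 0 = 2$)
$- 28 W{\left(o{\left(-4 \right)},U{\left(0 \right)} \right)} = \left(-28\right) 2 = -56$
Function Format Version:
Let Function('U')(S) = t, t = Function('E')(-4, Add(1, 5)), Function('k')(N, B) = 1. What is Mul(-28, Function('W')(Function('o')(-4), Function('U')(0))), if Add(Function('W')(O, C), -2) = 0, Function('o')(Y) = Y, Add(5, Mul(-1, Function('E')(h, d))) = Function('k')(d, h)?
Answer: -56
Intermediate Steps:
Function('E')(h, d) = 4 (Function('E')(h, d) = Add(5, Mul(-1, 1)) = Add(5, -1) = 4)
t = 4
Function('U')(S) = 4
Function('W')(O, C) = 2 (Function('W')(O, C) = Add(2, 0) = 2)
Mul(-28, Function('W')(Function('o')(-4), Function('U')(0))) = Mul(-28, 2) = -56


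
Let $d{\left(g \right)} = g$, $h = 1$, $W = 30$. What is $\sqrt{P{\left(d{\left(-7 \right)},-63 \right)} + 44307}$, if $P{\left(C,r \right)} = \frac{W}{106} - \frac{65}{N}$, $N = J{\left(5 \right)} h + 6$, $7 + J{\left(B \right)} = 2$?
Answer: $\frac{\sqrt{124276573}}{53} \approx 210.34$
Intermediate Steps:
$J{\left(B \right)} = -5$ ($J{\left(B \right)} = -7 + 2 = -5$)
$N = 1$ ($N = \left(-5\right) 1 + 6 = -5 + 6 = 1$)
$P{\left(C,r \right)} = - \frac{3430}{53}$ ($P{\left(C,r \right)} = \frac{30}{106} - \frac{65}{1} = 30 \cdot \frac{1}{106} - 65 = \frac{15}{53} - 65 = - \frac{3430}{53}$)
$\sqrt{P{\left(d{\left(-7 \right)},-63 \right)} + 44307} = \sqrt{- \frac{3430}{53} + 44307} = \sqrt{\frac{2344841}{53}} = \frac{\sqrt{124276573}}{53}$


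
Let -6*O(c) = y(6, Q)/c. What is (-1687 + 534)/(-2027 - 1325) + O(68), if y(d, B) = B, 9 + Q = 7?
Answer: 59641/170952 ≈ 0.34888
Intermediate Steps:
Q = -2 (Q = -9 + 7 = -2)
O(c) = 1/(3*c) (O(c) = -(-1)/(3*c) = 1/(3*c))
(-1687 + 534)/(-2027 - 1325) + O(68) = (-1687 + 534)/(-2027 - 1325) + (⅓)/68 = -1153/(-3352) + (⅓)*(1/68) = -1153*(-1/3352) + 1/204 = 1153/3352 + 1/204 = 59641/170952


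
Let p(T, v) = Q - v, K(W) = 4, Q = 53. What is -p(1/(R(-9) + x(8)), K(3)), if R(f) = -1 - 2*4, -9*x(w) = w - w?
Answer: -49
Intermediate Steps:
x(w) = 0 (x(w) = -(w - w)/9 = -1/9*0 = 0)
R(f) = -9 (R(f) = -1 - 8 = -9)
p(T, v) = 53 - v
-p(1/(R(-9) + x(8)), K(3)) = -(53 - 1*4) = -(53 - 4) = -1*49 = -49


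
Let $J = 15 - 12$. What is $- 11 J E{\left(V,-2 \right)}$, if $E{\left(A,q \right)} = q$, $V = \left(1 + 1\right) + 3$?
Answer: $66$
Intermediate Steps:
$V = 5$ ($V = 2 + 3 = 5$)
$J = 3$ ($J = 15 - 12 = 3$)
$- 11 J E{\left(V,-2 \right)} = \left(-11\right) 3 \left(-2\right) = \left(-33\right) \left(-2\right) = 66$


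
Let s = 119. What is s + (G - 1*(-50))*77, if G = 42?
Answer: 7203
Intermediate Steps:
s + (G - 1*(-50))*77 = 119 + (42 - 1*(-50))*77 = 119 + (42 + 50)*77 = 119 + 92*77 = 119 + 7084 = 7203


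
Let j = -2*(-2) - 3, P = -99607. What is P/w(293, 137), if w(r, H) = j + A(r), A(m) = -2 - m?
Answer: 99607/294 ≈ 338.80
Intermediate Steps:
j = 1 (j = 4 - 3 = 1)
w(r, H) = -1 - r (w(r, H) = 1 + (-2 - r) = -1 - r)
P/w(293, 137) = -99607/(-1 - 1*293) = -99607/(-1 - 293) = -99607/(-294) = -99607*(-1/294) = 99607/294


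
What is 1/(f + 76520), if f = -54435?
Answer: 1/22085 ≈ 4.5280e-5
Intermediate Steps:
1/(f + 76520) = 1/(-54435 + 76520) = 1/22085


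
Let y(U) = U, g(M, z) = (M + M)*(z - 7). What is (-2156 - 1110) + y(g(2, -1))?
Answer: -3298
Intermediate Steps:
g(M, z) = 2*M*(-7 + z) (g(M, z) = (2*M)*(-7 + z) = 2*M*(-7 + z))
(-2156 - 1110) + y(g(2, -1)) = (-2156 - 1110) + 2*2*(-7 - 1) = -3266 + 2*2*(-8) = -3266 - 32 = -3298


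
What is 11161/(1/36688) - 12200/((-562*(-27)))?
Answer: 3106685058716/7587 ≈ 4.0947e+8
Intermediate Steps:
11161/(1/36688) - 12200/((-562*(-27))) = 11161/(1/36688) - 12200/15174 = 11161*36688 - 12200*1/15174 = 409474768 - 6100/7587 = 3106685058716/7587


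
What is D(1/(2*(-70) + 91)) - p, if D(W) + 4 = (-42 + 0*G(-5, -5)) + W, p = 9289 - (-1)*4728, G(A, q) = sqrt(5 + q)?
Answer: -689088/49 ≈ -14063.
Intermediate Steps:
p = 14017 (p = 9289 - 1*(-4728) = 9289 + 4728 = 14017)
D(W) = -46 + W (D(W) = -4 + ((-42 + 0*sqrt(5 - 5)) + W) = -4 + ((-42 + 0*sqrt(0)) + W) = -4 + ((-42 + 0*0) + W) = -4 + ((-42 + 0) + W) = -4 + (-42 + W) = -46 + W)
D(1/(2*(-70) + 91)) - p = (-46 + 1/(2*(-70) + 91)) - 1*14017 = (-46 + 1/(-140 + 91)) - 14017 = (-46 + 1/(-49)) - 14017 = (-46 - 1/49) - 14017 = -2255/49 - 14017 = -689088/49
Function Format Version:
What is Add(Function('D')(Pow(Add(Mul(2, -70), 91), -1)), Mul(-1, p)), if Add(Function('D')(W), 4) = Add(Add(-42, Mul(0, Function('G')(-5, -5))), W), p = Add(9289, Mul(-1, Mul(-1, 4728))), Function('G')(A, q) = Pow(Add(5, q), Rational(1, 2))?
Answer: Rational(-689088, 49) ≈ -14063.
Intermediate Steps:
p = 14017 (p = Add(9289, Mul(-1, -4728)) = Add(9289, 4728) = 14017)
Function('D')(W) = Add(-46, W) (Function('D')(W) = Add(-4, Add(Add(-42, Mul(0, Pow(Add(5, -5), Rational(1, 2)))), W)) = Add(-4, Add(Add(-42, Mul(0, Pow(0, Rational(1, 2)))), W)) = Add(-4, Add(Add(-42, Mul(0, 0)), W)) = Add(-4, Add(Add(-42, 0), W)) = Add(-4, Add(-42, W)) = Add(-46, W))
Add(Function('D')(Pow(Add(Mul(2, -70), 91), -1)), Mul(-1, p)) = Add(Add(-46, Pow(Add(Mul(2, -70), 91), -1)), Mul(-1, 14017)) = Add(Add(-46, Pow(Add(-140, 91), -1)), -14017) = Add(Add(-46, Pow(-49, -1)), -14017) = Add(Add(-46, Rational(-1, 49)), -14017) = Add(Rational(-2255, 49), -14017) = Rational(-689088, 49)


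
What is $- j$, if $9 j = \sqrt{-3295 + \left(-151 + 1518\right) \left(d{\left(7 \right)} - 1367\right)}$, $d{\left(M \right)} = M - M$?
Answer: $- \frac{4 i \sqrt{116999}}{9} \approx - 152.02 i$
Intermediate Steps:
$d{\left(M \right)} = 0$
$j = \frac{4 i \sqrt{116999}}{9}$ ($j = \frac{\sqrt{-3295 + \left(-151 + 1518\right) \left(0 - 1367\right)}}{9} = \frac{\sqrt{-3295 + 1367 \left(-1367\right)}}{9} = \frac{\sqrt{-3295 - 1868689}}{9} = \frac{\sqrt{-1871984}}{9} = \frac{4 i \sqrt{116999}}{9} \approx 152.02 i$)
$- j = - \frac{4 i \sqrt{116999}}{9}$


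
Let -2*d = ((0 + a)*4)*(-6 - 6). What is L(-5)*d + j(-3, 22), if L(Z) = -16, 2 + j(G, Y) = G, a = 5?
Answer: -1925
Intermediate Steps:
j(G, Y) = -2 + G
d = 120 (d = -(0 + 5)*4*(-6 - 6)/2 = -5*4*(-12)/2 = -10*(-12) = -1/2*(-240) = 120)
L(-5)*d + j(-3, 22) = -16*120 + (-2 - 3) = -1920 - 5 = -1925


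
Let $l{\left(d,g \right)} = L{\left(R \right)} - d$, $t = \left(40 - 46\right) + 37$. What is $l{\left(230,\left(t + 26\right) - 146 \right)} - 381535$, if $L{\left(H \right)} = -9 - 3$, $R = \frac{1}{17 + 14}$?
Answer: $-381777$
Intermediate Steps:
$R = \frac{1}{31} \approx 0.032258$
$L{\left(H \right)} = -12$
$t = 31$ ($t = -6 + 37 = 31$)
$l{\left(d,g \right)} = -12 - d$
$l{\left(230,\left(t + 26\right) - 146 \right)} - 381535 = \left(-12 - 230\right) - 381535 = -242 - 381535 = -381777$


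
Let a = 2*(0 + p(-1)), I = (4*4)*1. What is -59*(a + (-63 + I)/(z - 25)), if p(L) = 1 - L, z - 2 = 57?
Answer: -5251/34 ≈ -154.44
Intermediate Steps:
z = 59 (z = 2 + 57 = 59)
I = 16 (I = 16*1 = 16)
a = 4 (a = 2*(0 + (1 - 1*(-1))) = 2*(0 + (1 + 1)) = 2*(0 + 2) = 2*2 = 4)
-59*(a + (-63 + I)/(z - 25)) = -59*(4 + (-63 + 16)/(59 - 25)) = -59*(4 - 47/34) = -59*89/34 = -5251/34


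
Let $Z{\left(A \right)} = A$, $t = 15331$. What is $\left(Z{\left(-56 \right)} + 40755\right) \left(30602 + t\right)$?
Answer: $1869427167$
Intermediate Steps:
$\left(Z{\left(-56 \right)} + 40755\right) \left(30602 + t\right) = \left(-56 + 40755\right) \left(30602 + 15331\right) = 40699 \cdot 45933 = 1869427167$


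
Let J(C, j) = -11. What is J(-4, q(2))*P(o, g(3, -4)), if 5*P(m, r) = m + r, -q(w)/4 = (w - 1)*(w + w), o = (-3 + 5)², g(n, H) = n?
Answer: -77/5 ≈ -15.400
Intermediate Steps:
o = 4 (o = 2² = 4)
q(w) = -8*w*(-1 + w) (q(w) = -4*(w - 1)*(w + w) = -4*(-1 + w)*2*w = -8*w*(-1 + w))
P(m, r) = m/5 + r/5 (P(m, r) = (m + r)/5 = m/5 + r/5)
J(-4, q(2))*P(o, g(3, -4)) = -11*((⅕)*4 + (⅕)*3) = -11*(⅘ + ⅗) = -11*7/5 = -77/5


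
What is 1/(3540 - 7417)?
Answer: -1/3877 ≈ -0.00025793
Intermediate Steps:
1/(3540 - 7417) = 1/(-3877) = -1/3877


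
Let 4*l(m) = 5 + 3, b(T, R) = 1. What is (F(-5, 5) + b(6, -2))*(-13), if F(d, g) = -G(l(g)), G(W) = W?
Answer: 13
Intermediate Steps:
l(m) = 2 (l(m) = (5 + 3)/4 = (¼)*8 = 2)
F(d, g) = -2 (F(d, g) = -1*2 = -2)
(F(-5, 5) + b(6, -2))*(-13) = (-2 + 1)*(-13) = -1*(-13) = 13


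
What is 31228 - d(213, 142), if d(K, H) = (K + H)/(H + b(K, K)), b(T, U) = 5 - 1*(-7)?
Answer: 4808757/154 ≈ 31226.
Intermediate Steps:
b(T, U) = 12 (b(T, U) = 5 + 7 = 12)
d(K, H) = (H + K)/(12 + H) (d(K, H) = (K + H)/(H + 12) = (H + K)/(12 + H))
31228 - d(213, 142) = 31228 - (142 + 213)/(12 + 142) = 31228 - 355/154 = 4808757/154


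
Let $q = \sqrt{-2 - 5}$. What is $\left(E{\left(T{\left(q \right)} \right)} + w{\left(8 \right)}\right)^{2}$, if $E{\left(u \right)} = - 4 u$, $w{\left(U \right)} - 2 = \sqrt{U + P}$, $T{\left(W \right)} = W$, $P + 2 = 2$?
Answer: $4 \left(1 + \sqrt{2} - 2 i \sqrt{7}\right)^{2} \approx -88.686 - 102.2 i$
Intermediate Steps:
$q = i \sqrt{7}$ ($q = \sqrt{-7} = i \sqrt{7} \approx 2.6458 i$)
$P = 0$ ($P = -2 + 2 = 0$)
$w{\left(U \right)} = 2 + \sqrt{U}$ ($w{\left(U \right)} = 2 + \sqrt{U + 0} = 2 + \sqrt{U}$)
$\left(E{\left(T{\left(q \right)} \right)} + w{\left(8 \right)}\right)^{2} = \left(- 4 i \sqrt{7} + \left(2 + \sqrt{8}\right)\right)^{2} = \left(- 4 i \sqrt{7} + \left(2 + 2 \sqrt{2}\right)\right)^{2} = \left(2 + 2 \sqrt{2} - 4 i \sqrt{7}\right)^{2}$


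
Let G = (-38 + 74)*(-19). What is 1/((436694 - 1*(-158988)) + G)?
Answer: 1/594998 ≈ 1.6807e-6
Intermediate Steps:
G = -684 (G = 36*(-19) = -684)
1/((436694 - 1*(-158988)) + G) = 1/((436694 - 1*(-158988)) - 684) = 1/((436694 + 158988) - 684) = 1/(595682 - 684) = 1/594998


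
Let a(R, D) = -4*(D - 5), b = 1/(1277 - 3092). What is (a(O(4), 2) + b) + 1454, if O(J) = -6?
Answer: 2660789/1815 ≈ 1466.0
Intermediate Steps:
b = -1/1815 (b = 1/(-1815) = -1/1815 ≈ -0.00055096)
a(R, D) = 20 - 4*D (a(R, D) = -4*(-5 + D) = 20 - 4*D)
(a(O(4), 2) + b) + 1454 = ((20 - 4*2) - 1/1815) + 1454 = ((20 - 8) - 1/1815) + 1454 = (12 - 1/1815) + 1454 = 21779/1815 + 1454 = 2660789/1815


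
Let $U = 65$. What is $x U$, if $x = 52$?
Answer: $3380$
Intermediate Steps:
$x U = 52 \cdot 65 = 3380$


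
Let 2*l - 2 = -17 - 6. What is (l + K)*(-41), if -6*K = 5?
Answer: 1394/3 ≈ 464.67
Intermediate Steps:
K = -⅚ (K = -⅙*5 = -⅚ ≈ -0.83333)
l = -21/2 (l = 1 + (-17 - 6)/2 = 1 + (½)*(-23) = 1 - 23/2 = -21/2 ≈ -10.500)
(l + K)*(-41) = (-21/2 - ⅚)*(-41) = -34/3*(-41) = 1394/3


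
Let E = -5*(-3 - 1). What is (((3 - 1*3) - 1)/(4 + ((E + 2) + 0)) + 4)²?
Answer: 10609/676 ≈ 15.694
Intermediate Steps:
E = 20 (E = -5*(-4) = 20)
(((3 - 1*3) - 1)/(4 + ((E + 2) + 0)) + 4)² = (((3 - 1*3) - 1)/(4 + ((20 + 2) + 0)) + 4)² = (((3 - 3) - 1)/(4 + (22 + 0)) + 4)² = ((0 - 1)/(4 + 22) + 4)² = (-1/26 + 4)² = (103/26)² = 10609/676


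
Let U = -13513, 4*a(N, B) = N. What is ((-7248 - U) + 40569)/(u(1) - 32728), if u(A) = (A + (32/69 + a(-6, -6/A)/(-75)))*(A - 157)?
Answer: -13464775/9475847 ≈ -1.4210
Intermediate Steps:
a(N, B) = N/4
u(A) = (-157 + A)*(1669/3450 + A) (u(A) = (A + (32/69 + ((¼)*(-6))/(-75)))*(A - 157) = (A + (32*(1/69) - 3/2*(-1/75)))*(-157 + A) = (A + (32/69 + 1/50))*(-157 + A) = (A + 1669/3450)*(-157 + A) = (1669/3450 + A)*(-157 + A) = (-157 + A)*(1669/3450 + A))
((-7248 - U) + 40569)/(u(1) - 32728) = ((-7248 - 1*(-13513)) + 40569)/((-262033/3450 + 1² - 539981/3450*1) - 32728) = ((-7248 + 13513) + 40569)/((-262033/3450 + 1 - 539981/3450) - 32728) = (6265 + 40569)/(-133094/575 - 32728) = 46834/(-18951694/575) = 46834*(-575/18951694) = -13464775/9475847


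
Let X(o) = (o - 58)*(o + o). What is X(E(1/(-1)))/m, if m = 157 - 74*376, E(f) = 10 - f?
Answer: 1034/27667 ≈ 0.037373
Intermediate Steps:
X(o) = 2*o*(-58 + o) (X(o) = (-58 + o)*(2*o) = 2*o*(-58 + o))
m = -27667 (m = 157 - 27824 = -27667)
X(E(1/(-1)))/m = (2*(10 - 1/(-1))*(-58 + (10 - 1/(-1))))/(-27667) = (2*(10 - (-1))*(-58 + (10 - (-1))))*(-1/27667) = (2*(10 - 1*(-1))*(-58 + (10 - 1*(-1))))*(-1/27667) = (2*(10 + 1)*(-58 + (10 + 1)))*(-1/27667) = (2*11*(-58 + 11))*(-1/27667) = (2*11*(-47))*(-1/27667) = -1034*(-1/27667) = 1034/27667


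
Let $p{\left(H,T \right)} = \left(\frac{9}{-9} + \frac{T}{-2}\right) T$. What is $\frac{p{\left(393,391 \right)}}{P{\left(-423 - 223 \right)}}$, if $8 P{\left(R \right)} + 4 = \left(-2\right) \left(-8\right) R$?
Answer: $\frac{153663}{2585} \approx 59.444$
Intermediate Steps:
$p{\left(H,T \right)} = T \left(-1 - \frac{T}{2}\right)$ ($p{\left(H,T \right)} = \left(9 \left(- \frac{1}{9}\right) + T \left(- \frac{1}{2}\right)\right) T = \left(-1 - \frac{T}{2}\right) T = T \left(-1 - \frac{T}{2}\right)$)
$P{\left(R \right)} = - \frac{1}{2} + 2 R$ ($P{\left(R \right)} = - \frac{1}{2} + \frac{\left(-2\right) \left(-8\right) R}{8} = - \frac{1}{2} + \frac{16 R}{8} = - \frac{1}{2} + 2 R$)
$\frac{p{\left(393,391 \right)}}{P{\left(-423 - 223 \right)}} = \frac{\left(- \frac{1}{2}\right) 391 \left(2 + 391\right)}{- \frac{1}{2} + 2 \left(-423 - 223\right)} = \frac{\left(- \frac{1}{2}\right) 391 \cdot 393}{- \frac{1}{2} + 2 \left(-423 - 223\right)} = - \frac{153663}{2 \left(- \frac{1}{2} + 2 \left(-646\right)\right)} = - \frac{153663}{2 \left(- \frac{1}{2} - 1292\right)} = - \frac{153663}{2 \left(- \frac{2585}{2}\right)} = \left(- \frac{153663}{2}\right) \left(- \frac{2}{2585}\right) = \frac{153663}{2585}$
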